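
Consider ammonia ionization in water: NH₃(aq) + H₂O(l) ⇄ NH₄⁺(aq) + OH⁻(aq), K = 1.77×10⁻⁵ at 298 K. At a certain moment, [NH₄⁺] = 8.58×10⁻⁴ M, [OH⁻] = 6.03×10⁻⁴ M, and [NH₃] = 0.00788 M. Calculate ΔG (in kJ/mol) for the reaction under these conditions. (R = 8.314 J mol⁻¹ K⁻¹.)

ΔG = 3.25 kJ/mol

(H₂O is a pure liquid — omitted from Q.)
Q = [NH₄⁺]·[OH⁻] / [NH₃] = (8.58×10⁻⁴)·(6.03×10⁻⁴) / (0.00788) = 6.57×10⁻⁵
ΔG = RT ln(Q/K) = (8.314 J mol⁻¹ K⁻¹)(298 K) × ln(6.57×10⁻⁵/1.77×10⁻⁵)
   = (2.478 kJ/mol)(1.312) = 3.25 kJ/mol
ΔG > 0, so the forward reaction is non-spontaneous (proceeds in reverse).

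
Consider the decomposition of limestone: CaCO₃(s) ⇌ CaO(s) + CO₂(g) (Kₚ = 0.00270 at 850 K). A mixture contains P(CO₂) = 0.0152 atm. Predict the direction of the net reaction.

(CaCO₃, CaO are pure solids — omitted from Qₚ.)
Qₚ = P(CO₂) = 0.0152
Qₚ = 0.0152 > Kₚ = 0.00270, so the reverse reaction proceeds.

reverse (toward reactants)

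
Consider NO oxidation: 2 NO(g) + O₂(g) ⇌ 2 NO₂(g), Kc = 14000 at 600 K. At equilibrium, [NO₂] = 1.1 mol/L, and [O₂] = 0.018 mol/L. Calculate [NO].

At equilibrium, Kc = [NO₂]² / ([NO]²·[O₂]) = 14000.
(1.1)² / (([NO])²·(0.018)) = 14000
[NO]² = 0.00480 ⇒ [NO] = 0.069 mol/L

[NO] = 0.069 mol/L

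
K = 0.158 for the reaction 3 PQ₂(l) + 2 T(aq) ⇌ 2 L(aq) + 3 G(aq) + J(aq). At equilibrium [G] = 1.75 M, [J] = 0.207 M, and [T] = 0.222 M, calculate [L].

[L] = 0.0838 M

(PQ₂ is a pure liquid — omitted from K.)
At equilibrium, K = [L]²·[G]³·[J] / [T]² = 0.158.
([L])²·(1.75)³·(0.207) / (0.222)² = 0.158
[L]² = 0.00702 ⇒ [L] = 0.0838 M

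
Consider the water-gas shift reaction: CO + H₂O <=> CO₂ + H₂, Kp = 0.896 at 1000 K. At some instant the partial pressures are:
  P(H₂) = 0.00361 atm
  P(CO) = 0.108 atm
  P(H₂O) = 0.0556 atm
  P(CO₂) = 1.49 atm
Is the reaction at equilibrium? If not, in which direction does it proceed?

Qp = P(CO₂)·P(H₂) / (P(CO)·P(H₂O)) = (1.49)·(0.00361) / ((0.108)·(0.0556)) = 0.896
Qp = 0.896 = Kp, so the system is already at equilibrium.

no net change (already at equilibrium)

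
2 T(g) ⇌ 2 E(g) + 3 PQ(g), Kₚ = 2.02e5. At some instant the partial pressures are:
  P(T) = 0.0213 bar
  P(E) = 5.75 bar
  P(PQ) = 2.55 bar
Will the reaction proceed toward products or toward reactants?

in the reverse direction

Qₚ = P(E)²·P(PQ)³ / P(T)² = (5.75)²·(2.55)³ / (0.0213)² = 1.21e6
Qₚ = 1.21e6 > Kₚ = 2.02e5, so the reverse reaction proceeds.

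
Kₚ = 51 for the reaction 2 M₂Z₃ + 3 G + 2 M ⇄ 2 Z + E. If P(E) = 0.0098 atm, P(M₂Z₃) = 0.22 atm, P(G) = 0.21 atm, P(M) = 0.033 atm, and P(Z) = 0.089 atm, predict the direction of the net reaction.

toward reactants

Qₚ = P(Z)²·P(E) / (P(M₂Z₃)²·P(G)³·P(M)²) = (0.089)²·(0.0098) / ((0.22)²·(0.21)³·(0.033)²) = 160
Qₚ = 160 > Kₚ = 51, so the reverse reaction proceeds.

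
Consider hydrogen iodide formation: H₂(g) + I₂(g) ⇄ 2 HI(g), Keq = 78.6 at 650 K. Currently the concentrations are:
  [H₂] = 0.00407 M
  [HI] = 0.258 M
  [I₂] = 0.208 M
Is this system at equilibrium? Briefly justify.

yes, at equilibrium

Q = [HI]² / ([H₂]·[I₂]) = (0.258)² / ((0.00407)·(0.208)) = 78.6
Q = 78.6 = Keq; the system is at equilibrium.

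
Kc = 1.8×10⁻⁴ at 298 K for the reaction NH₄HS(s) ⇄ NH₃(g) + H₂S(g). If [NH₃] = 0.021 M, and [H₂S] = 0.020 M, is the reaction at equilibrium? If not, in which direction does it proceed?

(NH₄HS is a pure solid — omitted from Qc.)
Qc = [NH₃]·[H₂S] = (0.021)·(0.020) = 4.2×10⁻⁴
Qc = 4.2×10⁻⁴ > Kc = 1.8×10⁻⁴, so the reverse reaction proceeds.

in the reverse direction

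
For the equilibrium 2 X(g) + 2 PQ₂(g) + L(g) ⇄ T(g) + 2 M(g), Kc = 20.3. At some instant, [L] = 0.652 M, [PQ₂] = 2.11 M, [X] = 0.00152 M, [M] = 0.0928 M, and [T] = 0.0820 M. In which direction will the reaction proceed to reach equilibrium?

in the reverse direction

Qc = [T]·[M]² / ([X]²·[PQ₂]²·[L]) = (0.0820)·(0.0928)² / ((0.00152)²·(2.11)²·(0.652)) = 105
Qc = 105 > Kc = 20.3, so the reverse reaction proceeds.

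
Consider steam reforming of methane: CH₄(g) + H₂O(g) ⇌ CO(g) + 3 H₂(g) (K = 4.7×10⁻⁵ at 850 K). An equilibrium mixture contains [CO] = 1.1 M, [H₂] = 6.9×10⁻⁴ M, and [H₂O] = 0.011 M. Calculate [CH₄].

At equilibrium, K = [CO]·[H₂]³ / ([CH₄]·[H₂O]) = 4.7×10⁻⁵.
(1.1)·(6.9×10⁻⁴)³ / (([CH₄])·(0.011)) = 4.7×10⁻⁵
[CH₄] = 6.99×10⁻⁴ = 7.0×10⁻⁴ M

[CH₄] = 7.0×10⁻⁴ M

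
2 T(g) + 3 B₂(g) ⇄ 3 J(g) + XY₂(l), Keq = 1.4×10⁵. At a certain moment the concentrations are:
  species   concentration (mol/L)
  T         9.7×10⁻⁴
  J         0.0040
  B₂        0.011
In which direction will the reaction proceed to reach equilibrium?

in the forward direction

(XY₂ is a pure liquid — omitted from Q.)
Q = [J]³ / ([T]²·[B₂]³) = (0.0040)³ / ((9.7×10⁻⁴)²·(0.011)³) = 51000
Q = 51000 < Keq = 1.4×10⁵, so the forward reaction proceeds.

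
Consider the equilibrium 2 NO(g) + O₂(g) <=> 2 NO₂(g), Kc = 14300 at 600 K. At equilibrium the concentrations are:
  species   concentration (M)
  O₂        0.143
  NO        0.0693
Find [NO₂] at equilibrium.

At equilibrium, Kc = [NO₂]² / ([NO]²·[O₂]) = 14300.
([NO₂])² / ((0.0693)²·(0.143)) = 14300
[NO₂]² = 9.82 ⇒ [NO₂] = 3.13 M

[NO₂] = 3.13 M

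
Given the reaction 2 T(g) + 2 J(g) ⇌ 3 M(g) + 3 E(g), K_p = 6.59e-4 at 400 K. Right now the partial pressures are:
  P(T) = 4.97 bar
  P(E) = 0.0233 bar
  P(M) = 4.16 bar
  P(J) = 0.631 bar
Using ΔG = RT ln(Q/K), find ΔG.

ΔG = -6.53 kJ/mol

Q_p = P(M)³·P(E)³ / (P(T)²·P(J)²) = (4.16)³·(0.0233)³ / ((4.97)²·(0.631)²) = 9.26e-5
ΔG = RT ln(Q_p/K_p) = (8.314 J mol⁻¹ K⁻¹)(400 K) × ln(9.26e-5/6.59e-4)
   = (3.326 kJ/mol)(-1.962) = -6.53 kJ/mol
ΔG < 0, so the forward reaction is spontaneous (proceeds forward).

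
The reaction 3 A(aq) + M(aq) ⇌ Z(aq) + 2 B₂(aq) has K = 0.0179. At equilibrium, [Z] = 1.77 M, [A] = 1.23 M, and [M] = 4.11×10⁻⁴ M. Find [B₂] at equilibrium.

[B₂] = 0.00278 M

At equilibrium, K = [Z]·[B₂]² / ([A]³·[M]) = 0.0179.
(1.77)·([B₂])² / ((1.23)³·(4.11×10⁻⁴)) = 0.0179
[B₂]² = 7.73×10⁻⁶ ⇒ [B₂] = 0.00278 M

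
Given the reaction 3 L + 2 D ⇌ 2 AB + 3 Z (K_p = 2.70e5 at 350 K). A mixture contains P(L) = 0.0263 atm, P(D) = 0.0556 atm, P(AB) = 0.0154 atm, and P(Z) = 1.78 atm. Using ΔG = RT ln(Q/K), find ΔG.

ΔG = -7.07 kJ/mol

Q_p = P(AB)²·P(Z)³ / (P(L)³·P(D)²) = (0.0154)²·(1.78)³ / ((0.0263)³·(0.0556)²) = 23800
ΔG = RT ln(Q_p/K_p) = (8.314 J mol⁻¹ K⁻¹)(350 K) × ln(23800/2.70e5)
   = (2.910 kJ/mol)(-2.429) = -7.07 kJ/mol
ΔG < 0, so the forward reaction is spontaneous (proceeds forward).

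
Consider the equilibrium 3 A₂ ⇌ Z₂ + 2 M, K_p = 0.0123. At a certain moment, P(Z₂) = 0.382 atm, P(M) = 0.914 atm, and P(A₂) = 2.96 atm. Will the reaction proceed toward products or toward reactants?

at equilibrium

Q_p = P(Z₂)·P(M)² / P(A₂)³ = (0.382)·(0.914)² / (2.96)³ = 0.0123
Q_p = 0.0123 = K_p, so the system is already at equilibrium.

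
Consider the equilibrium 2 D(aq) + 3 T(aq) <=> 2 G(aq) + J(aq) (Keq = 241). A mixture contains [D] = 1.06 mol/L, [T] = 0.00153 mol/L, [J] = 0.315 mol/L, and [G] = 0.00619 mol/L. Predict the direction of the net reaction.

Q = [G]²·[J] / ([D]²·[T]³) = (0.00619)²·(0.315) / ((1.06)²·(0.00153)³) = 3000
Q = 3000 > Keq = 241, so the reverse reaction proceeds.

in the reverse direction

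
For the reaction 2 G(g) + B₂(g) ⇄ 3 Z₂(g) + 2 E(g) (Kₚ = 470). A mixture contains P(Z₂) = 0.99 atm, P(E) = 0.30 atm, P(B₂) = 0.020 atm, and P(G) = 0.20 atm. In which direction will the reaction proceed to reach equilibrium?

to the right

Qₚ = P(Z₂)³·P(E)² / (P(G)²·P(B₂)) = (0.99)³·(0.30)² / ((0.20)²·(0.020)) = 110
Qₚ = 110 < Kₚ = 470, so the forward reaction proceeds.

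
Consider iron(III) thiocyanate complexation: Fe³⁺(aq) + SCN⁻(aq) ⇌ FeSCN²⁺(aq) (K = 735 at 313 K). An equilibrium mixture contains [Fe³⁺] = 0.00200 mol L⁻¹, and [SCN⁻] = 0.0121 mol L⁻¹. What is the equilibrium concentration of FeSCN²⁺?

[FeSCN²⁺] = 0.0178 mol L⁻¹

At equilibrium, K = [FeSCN²⁺] / ([Fe³⁺]·[SCN⁻]) = 735.
([FeSCN²⁺]) / ((0.00200)·(0.0121)) = 735
[FeSCN²⁺] = 0.0178 mol L⁻¹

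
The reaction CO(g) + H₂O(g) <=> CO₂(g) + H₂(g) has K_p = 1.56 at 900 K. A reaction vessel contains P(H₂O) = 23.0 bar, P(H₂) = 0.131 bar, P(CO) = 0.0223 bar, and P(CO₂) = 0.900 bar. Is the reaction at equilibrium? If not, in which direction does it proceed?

Q_p = P(CO₂)·P(H₂) / (P(CO)·P(H₂O)) = (0.900)·(0.131) / ((0.0223)·(23.0)) = 0.230
Q_p = 0.230 < K_p = 1.56, so the forward reaction proceeds.

to the right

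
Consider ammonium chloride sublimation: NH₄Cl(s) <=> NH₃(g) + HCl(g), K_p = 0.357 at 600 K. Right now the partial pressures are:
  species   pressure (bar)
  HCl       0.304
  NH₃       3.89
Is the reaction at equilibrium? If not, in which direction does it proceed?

(NH₄Cl is a pure solid — omitted from Q_p.)
Q_p = P(NH₃)·P(HCl) = (3.89)·(0.304) = 1.18
Q_p = 1.18 > K_p = 0.357, so the reverse reaction proceeds.

in the reverse direction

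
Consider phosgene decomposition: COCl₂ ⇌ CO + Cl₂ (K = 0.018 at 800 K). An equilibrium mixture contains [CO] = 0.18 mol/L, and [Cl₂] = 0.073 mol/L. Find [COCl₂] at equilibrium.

[COCl₂] = 0.73 mol/L

At equilibrium, K = [CO]·[Cl₂] / [COCl₂] = 0.018.
(0.18)·(0.073) / ([COCl₂]) = 0.018
[COCl₂] = 0.730 = 0.73 mol/L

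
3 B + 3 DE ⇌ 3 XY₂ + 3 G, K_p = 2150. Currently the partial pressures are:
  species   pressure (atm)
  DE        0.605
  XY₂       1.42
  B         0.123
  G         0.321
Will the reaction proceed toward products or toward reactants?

in the forward direction

Q_p = P(XY₂)³·P(G)³ / (P(B)³·P(DE)³) = (1.42)³·(0.321)³ / ((0.123)³·(0.605)³) = 230
Q_p = 230 < K_p = 2150, so the forward reaction proceeds.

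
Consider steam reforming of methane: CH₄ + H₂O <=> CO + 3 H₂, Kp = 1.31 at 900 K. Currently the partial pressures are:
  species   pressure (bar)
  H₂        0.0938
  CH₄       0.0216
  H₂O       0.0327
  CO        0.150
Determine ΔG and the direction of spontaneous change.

Qp = P(CO)·P(H₂)³ / (P(CH₄)·P(H₂O)) = (0.150)·(0.0938)³ / ((0.0216)·(0.0327)) = 0.175
ΔG = RT ln(Qp/Kp) = (8.314 J mol⁻¹ K⁻¹)(900 K) × ln(0.175/1.31)
   = (7.483 kJ/mol)(-2.013) = -15.1 kJ/mol
ΔG < 0, so the forward reaction is spontaneous (proceeds forward).

ΔG = -15.1 kJ/mol; the forward reaction is spontaneous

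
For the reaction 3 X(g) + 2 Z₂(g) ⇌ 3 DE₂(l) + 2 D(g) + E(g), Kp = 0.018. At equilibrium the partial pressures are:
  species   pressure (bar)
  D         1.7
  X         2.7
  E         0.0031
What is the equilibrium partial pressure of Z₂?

(DE₂ is a pure liquid — omitted from Kp.)
At equilibrium, Kp = P(D)²·P(E) / (P(X)³·P(Z₂)²) = 0.018.
(1.7)²·(0.0031) / ((2.7)³·(P(Z₂))²) = 0.018
P(Z₂)² = 0.0253 ⇒ P(Z₂) = 0.16 bar

P(Z₂) = 0.16 bar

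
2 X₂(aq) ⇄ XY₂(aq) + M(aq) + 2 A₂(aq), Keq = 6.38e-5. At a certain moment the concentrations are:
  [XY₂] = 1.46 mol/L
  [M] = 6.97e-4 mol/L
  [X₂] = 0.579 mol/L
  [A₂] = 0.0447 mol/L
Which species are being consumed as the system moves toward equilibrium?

X₂ (reactants)

Q = [XY₂]·[M]·[A₂]² / [X₂]² = (1.46)·(6.97e-4)·(0.0447)² / (0.579)² = 6.07e-6
Q = 6.07e-6 < Keq = 6.38e-5: net forward reaction.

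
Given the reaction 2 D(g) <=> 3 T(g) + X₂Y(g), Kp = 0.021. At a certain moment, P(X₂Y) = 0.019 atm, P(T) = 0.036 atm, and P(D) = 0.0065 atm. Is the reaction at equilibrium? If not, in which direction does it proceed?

neither direction; the system is at equilibrium

Qp = P(T)³·P(X₂Y) / P(D)² = (0.036)³·(0.019) / (0.0065)² = 0.021
Qp = 0.021 = Kp, so the system is already at equilibrium.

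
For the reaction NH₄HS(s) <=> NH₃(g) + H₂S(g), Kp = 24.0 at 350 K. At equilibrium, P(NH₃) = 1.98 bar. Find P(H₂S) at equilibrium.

(NH₄HS is a pure solid — omitted from Kp.)
At equilibrium, Kp = P(NH₃)·P(H₂S) = 24.0.
(1.98)·(P(H₂S)) = 24.0
P(H₂S) = 12.1 bar

P(H₂S) = 12.1 bar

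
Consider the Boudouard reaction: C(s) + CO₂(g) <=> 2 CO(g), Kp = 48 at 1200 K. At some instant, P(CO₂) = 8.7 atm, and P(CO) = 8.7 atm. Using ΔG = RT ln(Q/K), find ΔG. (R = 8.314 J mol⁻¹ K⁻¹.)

ΔG = -17.0 kJ/mol

(C is a pure solid — omitted from Qp.)
Qp = P(CO)² / P(CO₂) = (8.7)² / (8.7) = 8.70
ΔG = RT ln(Qp/Kp) = (8.314 J mol⁻¹ K⁻¹)(1200 K) × ln(8.70/48)
   = (9.977 kJ/mol)(-1.708) = -17.0 kJ/mol
ΔG < 0, so the forward reaction is spontaneous (proceeds forward).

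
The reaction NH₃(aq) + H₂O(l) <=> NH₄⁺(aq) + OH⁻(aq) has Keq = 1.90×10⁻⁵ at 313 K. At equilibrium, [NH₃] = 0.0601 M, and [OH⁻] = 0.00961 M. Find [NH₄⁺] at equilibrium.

[NH₄⁺] = 1.19×10⁻⁴ M

(H₂O is a pure liquid — omitted from Keq.)
At equilibrium, Keq = [NH₄⁺]·[OH⁻] / [NH₃] = 1.90×10⁻⁵.
([NH₄⁺])·(0.00961) / (0.0601) = 1.90×10⁻⁵
[NH₄⁺] = 1.19×10⁻⁴ M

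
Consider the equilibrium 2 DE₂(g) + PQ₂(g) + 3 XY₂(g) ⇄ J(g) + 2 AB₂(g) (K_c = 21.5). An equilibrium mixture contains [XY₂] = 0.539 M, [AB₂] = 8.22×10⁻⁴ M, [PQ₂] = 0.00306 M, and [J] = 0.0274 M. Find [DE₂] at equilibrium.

[DE₂] = 0.00134 M

At equilibrium, K_c = [J]·[AB₂]² / ([DE₂]²·[PQ₂]·[XY₂]³) = 21.5.
(0.0274)·(8.22×10⁻⁴)² / (([DE₂])²·(0.00306)·(0.539)³) = 21.5
[DE₂]² = 1.80×10⁻⁶ ⇒ [DE₂] = 0.00134 M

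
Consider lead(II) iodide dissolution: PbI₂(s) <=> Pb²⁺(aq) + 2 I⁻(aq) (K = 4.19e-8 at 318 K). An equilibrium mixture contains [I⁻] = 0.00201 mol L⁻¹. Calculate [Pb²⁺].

(PbI₂ is a pure solid — omitted from K.)
At equilibrium, K = [Pb²⁺]·[I⁻]² = 4.19e-8.
([Pb²⁺])·(0.00201)² = 4.19e-8
[Pb²⁺] = 0.0104 mol L⁻¹

[Pb²⁺] = 0.0104 mol L⁻¹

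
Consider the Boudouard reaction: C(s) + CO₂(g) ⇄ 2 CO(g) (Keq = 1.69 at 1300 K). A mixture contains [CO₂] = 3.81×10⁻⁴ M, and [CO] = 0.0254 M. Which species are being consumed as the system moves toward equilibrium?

(C is a pure solid — omitted from Q.)
Q = [CO]² / [CO₂] = (0.0254)² / (3.81×10⁻⁴) = 1.69
Q = 1.69 = Keq; the system is at equilibrium.

none (at equilibrium)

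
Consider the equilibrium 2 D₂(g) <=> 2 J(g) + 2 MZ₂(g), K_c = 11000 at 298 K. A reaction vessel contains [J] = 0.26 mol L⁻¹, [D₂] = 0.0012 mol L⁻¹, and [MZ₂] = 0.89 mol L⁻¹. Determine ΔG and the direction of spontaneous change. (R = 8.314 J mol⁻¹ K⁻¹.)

ΔG = 3.02 kJ/mol; the forward reaction is non-spontaneous

Q_c = [J]²·[MZ₂]² / [D₂]² = (0.26)²·(0.89)² / (0.0012)² = 37200
ΔG = RT ln(Q_c/K_c) = (8.314 J mol⁻¹ K⁻¹)(298 K) × ln(37200/11000)
   = (2.478 kJ/mol)(1.218) = 3.02 kJ/mol
ΔG > 0, so the forward reaction is non-spontaneous (proceeds in reverse).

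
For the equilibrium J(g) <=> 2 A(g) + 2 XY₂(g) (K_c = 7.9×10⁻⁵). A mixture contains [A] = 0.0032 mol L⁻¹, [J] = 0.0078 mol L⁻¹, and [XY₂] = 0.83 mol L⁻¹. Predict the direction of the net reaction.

Q_c = [A]²·[XY₂]² / [J] = (0.0032)²·(0.83)² / (0.0078) = 9.0×10⁻⁴
Q_c = 9.0×10⁻⁴ > K_c = 7.9×10⁻⁵, so the reverse reaction proceeds.

reverse (toward reactants)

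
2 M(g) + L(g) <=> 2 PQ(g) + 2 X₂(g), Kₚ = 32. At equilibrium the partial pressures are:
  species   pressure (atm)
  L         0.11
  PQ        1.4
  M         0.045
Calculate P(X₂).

P(X₂) = 0.060 atm

At equilibrium, Kₚ = P(PQ)²·P(X₂)² / (P(M)²·P(L)) = 32.
(1.4)²·(P(X₂))² / ((0.045)²·(0.11)) = 32
P(X₂)² = 0.00364 ⇒ P(X₂) = 0.060 atm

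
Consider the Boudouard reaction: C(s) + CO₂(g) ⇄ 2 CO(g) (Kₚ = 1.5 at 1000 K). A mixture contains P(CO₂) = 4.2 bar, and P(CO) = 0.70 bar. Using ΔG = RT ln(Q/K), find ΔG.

(C is a pure solid — omitted from Qₚ.)
Qₚ = P(CO)² / P(CO₂) = (0.70)² / (4.2) = 0.117
ΔG = RT ln(Qₚ/Kₚ) = (8.314 J mol⁻¹ K⁻¹)(1000 K) × ln(0.117/1.5)
   = (8.314 kJ/mol)(-2.551) = -21.2 kJ/mol
ΔG < 0, so the forward reaction is spontaneous (proceeds forward).

ΔG = -21.2 kJ/mol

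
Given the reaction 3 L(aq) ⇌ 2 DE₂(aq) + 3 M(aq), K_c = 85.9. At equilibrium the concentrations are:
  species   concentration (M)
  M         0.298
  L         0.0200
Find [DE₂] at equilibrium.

[DE₂] = 0.161 M

At equilibrium, K_c = [DE₂]²·[M]³ / [L]³ = 85.9.
([DE₂])²·(0.298)³ / (0.0200)³ = 85.9
[DE₂]² = 0.0260 ⇒ [DE₂] = 0.161 M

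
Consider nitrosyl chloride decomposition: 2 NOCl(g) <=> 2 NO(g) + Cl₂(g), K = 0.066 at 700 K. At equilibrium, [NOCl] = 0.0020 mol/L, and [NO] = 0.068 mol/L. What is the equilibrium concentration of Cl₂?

At equilibrium, K = [NO]²·[Cl₂] / [NOCl]² = 0.066.
(0.068)²·([Cl₂]) / (0.0020)² = 0.066
[Cl₂] = 5.71×10⁻⁵ = 5.7×10⁻⁵ mol/L

[Cl₂] = 5.7×10⁻⁵ mol/L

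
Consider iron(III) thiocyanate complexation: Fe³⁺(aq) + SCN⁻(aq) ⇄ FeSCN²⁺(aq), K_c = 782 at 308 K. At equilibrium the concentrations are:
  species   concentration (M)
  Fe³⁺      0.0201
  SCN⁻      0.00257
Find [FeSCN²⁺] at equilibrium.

At equilibrium, K_c = [FeSCN²⁺] / ([Fe³⁺]·[SCN⁻]) = 782.
([FeSCN²⁺]) / ((0.0201)·(0.00257)) = 782
[FeSCN²⁺] = 0.0404 M

[FeSCN²⁺] = 0.0404 M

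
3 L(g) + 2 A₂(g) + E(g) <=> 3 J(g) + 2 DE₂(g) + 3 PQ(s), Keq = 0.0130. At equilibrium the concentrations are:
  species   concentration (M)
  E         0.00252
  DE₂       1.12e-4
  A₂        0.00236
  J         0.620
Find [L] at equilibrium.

[L] = 2.54 M

(PQ is a pure solid — omitted from Keq.)
At equilibrium, Keq = [J]³·[DE₂]² / ([L]³·[A₂]²·[E]) = 0.0130.
(0.620)³·(1.12e-4)² / (([L])³·(0.00236)²·(0.00252)) = 0.0130
[L]³ = 16.4 ⇒ [L] = 2.54 M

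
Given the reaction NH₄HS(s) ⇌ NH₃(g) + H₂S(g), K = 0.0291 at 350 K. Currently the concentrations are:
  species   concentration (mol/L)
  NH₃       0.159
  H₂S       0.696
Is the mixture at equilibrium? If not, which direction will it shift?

no; Q > K, reaction proceeds in reverse

(NH₄HS is a pure solid — omitted from Q.)
Q = [NH₃]·[H₂S] = (0.159)·(0.696) = 0.111
Q = 0.111 > K = 0.0291: net reverse reaction.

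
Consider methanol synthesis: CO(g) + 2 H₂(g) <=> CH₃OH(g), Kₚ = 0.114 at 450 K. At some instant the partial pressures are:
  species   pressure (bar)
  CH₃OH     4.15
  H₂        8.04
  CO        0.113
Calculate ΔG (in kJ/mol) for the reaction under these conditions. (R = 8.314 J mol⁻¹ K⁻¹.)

Qₚ = P(CH₃OH) / (P(CO)·P(H₂)²) = (4.15) / ((0.113)·(8.04)²) = 0.568
ΔG = RT ln(Qₚ/Kₚ) = (8.314 J mol⁻¹ K⁻¹)(450 K) × ln(0.568/0.114)
   = (3.741 kJ/mol)(1.606) = 6.01 kJ/mol
ΔG > 0, so the forward reaction is non-spontaneous (proceeds in reverse).

ΔG = 6.01 kJ/mol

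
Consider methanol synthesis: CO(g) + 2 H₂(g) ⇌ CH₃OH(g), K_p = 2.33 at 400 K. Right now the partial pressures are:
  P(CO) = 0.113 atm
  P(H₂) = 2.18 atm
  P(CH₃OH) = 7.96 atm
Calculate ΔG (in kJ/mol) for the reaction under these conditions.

Q_p = P(CH₃OH) / (P(CO)·P(H₂)²) = (7.96) / ((0.113)·(2.18)²) = 14.8
ΔG = RT ln(Q_p/K_p) = (8.314 J mol⁻¹ K⁻¹)(400 K) × ln(14.8/2.33)
   = (3.326 kJ/mol)(1.849) = 6.15 kJ/mol
ΔG > 0, so the forward reaction is non-spontaneous (proceeds in reverse).

ΔG = 6.15 kJ/mol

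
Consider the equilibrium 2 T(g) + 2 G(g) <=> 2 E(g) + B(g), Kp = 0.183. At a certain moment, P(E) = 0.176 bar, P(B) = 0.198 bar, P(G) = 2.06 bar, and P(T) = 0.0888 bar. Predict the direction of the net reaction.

no net change (already at equilibrium)

Qp = P(E)²·P(B) / (P(T)²·P(G)²) = (0.176)²·(0.198) / ((0.0888)²·(2.06)²) = 0.183
Qp = 0.183 = Kp, so the system is already at equilibrium.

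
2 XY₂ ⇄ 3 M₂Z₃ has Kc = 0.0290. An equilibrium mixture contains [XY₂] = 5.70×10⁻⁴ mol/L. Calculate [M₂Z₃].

At equilibrium, Kc = [M₂Z₃]³ / [XY₂]² = 0.0290.
([M₂Z₃])³ / (5.70×10⁻⁴)² = 0.0290
[M₂Z₃]³ = 9.42×10⁻⁹ ⇒ [M₂Z₃] = 0.00211 mol/L

[M₂Z₃] = 0.00211 mol/L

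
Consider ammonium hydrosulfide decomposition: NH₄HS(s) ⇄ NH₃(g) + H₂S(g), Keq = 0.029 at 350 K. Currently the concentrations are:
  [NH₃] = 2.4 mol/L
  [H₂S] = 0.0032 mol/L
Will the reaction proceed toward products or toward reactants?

(NH₄HS is a pure solid — omitted from Q.)
Q = [NH₃]·[H₂S] = (2.4)·(0.0032) = 0.0077
Q = 0.0077 < Keq = 0.029, so the forward reaction proceeds.

to the right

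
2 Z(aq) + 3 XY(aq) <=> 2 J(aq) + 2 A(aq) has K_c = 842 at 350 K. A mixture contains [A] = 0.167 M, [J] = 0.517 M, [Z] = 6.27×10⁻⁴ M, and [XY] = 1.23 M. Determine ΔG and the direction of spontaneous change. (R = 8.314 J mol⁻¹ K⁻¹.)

Q_c = [J]²·[A]² / ([Z]²·[XY]³) = (0.517)²·(0.167)² / ((6.27×10⁻⁴)²·(1.23)³) = 10200
ΔG = RT ln(Q_c/K_c) = (8.314 J mol⁻¹ K⁻¹)(350 K) × ln(10200/842)
   = (2.910 kJ/mol)(2.494) = 7.26 kJ/mol
ΔG > 0, so the forward reaction is non-spontaneous (proceeds in reverse).

ΔG = 7.26 kJ/mol; the forward reaction is non-spontaneous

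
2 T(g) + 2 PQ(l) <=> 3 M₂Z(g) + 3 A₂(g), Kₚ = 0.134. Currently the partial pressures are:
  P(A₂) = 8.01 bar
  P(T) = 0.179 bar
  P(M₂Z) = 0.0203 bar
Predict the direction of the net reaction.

at equilibrium

(PQ is a pure liquid — omitted from Qₚ.)
Qₚ = P(M₂Z)³·P(A₂)³ / P(T)² = (0.0203)³·(8.01)³ / (0.179)² = 0.134
Qₚ = 0.134 = Kₚ, so the system is already at equilibrium.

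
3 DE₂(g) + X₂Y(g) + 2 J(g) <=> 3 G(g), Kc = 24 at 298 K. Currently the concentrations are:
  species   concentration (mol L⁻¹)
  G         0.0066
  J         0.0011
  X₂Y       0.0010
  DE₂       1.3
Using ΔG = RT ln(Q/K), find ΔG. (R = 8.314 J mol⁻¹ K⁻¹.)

ΔG = 3.73 kJ/mol

Qc = [G]³ / ([DE₂]³·[X₂Y]·[J]²) = (0.0066)³ / ((1.3)³·(0.0010)·(0.0011)²) = 108
ΔG = RT ln(Qc/Kc) = (8.314 J mol⁻¹ K⁻¹)(298 K) × ln(108/24)
   = (2.478 kJ/mol)(1.504) = 3.73 kJ/mol
ΔG > 0, so the forward reaction is non-spontaneous (proceeds in reverse).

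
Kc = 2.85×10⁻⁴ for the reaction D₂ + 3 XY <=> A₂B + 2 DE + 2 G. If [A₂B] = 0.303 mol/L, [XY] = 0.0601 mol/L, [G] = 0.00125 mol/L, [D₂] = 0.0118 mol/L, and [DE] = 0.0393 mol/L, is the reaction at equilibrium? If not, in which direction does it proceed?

Qc = [A₂B]·[DE]²·[G]² / ([D₂]·[XY]³) = (0.303)·(0.0393)²·(0.00125)² / ((0.0118)·(0.0601)³) = 2.85×10⁻⁴
Qc = 2.85×10⁻⁴ = Kc, so the system is already at equilibrium.

neither direction; the system is at equilibrium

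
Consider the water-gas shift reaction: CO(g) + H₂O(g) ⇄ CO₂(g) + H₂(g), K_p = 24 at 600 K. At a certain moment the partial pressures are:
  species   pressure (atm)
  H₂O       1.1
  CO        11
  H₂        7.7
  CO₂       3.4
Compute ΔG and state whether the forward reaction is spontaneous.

ΔG = -12.0 kJ/mol; the forward reaction is spontaneous

Q_p = P(CO₂)·P(H₂) / (P(CO)·P(H₂O)) = (3.4)·(7.7) / ((11)·(1.1)) = 2.16
ΔG = RT ln(Q_p/K_p) = (8.314 J mol⁻¹ K⁻¹)(600 K) × ln(2.16/24)
   = (4.988 kJ/mol)(-2.408) = -12.0 kJ/mol
ΔG < 0, so the forward reaction is spontaneous (proceeds forward).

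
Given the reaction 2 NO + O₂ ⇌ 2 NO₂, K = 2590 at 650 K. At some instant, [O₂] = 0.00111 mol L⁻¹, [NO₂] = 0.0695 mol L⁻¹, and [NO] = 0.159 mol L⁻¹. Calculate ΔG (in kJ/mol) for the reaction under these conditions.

ΔG = -14.7 kJ/mol

Q = [NO₂]² / ([NO]²·[O₂]) = (0.0695)² / ((0.159)²·(0.00111)) = 172
ΔG = RT ln(Q/K) = (8.314 J mol⁻¹ K⁻¹)(650 K) × ln(172/2590)
   = (5.404 kJ/mol)(-2.712) = -14.7 kJ/mol
ΔG < 0, so the forward reaction is spontaneous (proceeds forward).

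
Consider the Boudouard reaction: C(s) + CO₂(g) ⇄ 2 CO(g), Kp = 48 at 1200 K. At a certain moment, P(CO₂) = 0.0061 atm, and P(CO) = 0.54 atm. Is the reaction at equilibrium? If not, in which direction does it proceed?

(C is a pure solid — omitted from Qp.)
Qp = P(CO)² / P(CO₂) = (0.54)² / (0.0061) = 48
Qp = 48 = Kp, so the system is already at equilibrium.

no net change (already at equilibrium)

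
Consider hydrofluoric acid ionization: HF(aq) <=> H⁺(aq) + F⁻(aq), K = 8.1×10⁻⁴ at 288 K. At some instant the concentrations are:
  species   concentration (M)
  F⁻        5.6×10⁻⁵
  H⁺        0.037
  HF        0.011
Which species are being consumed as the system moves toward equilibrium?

HF (reactants)

Q = [H⁺]·[F⁻] / [HF] = (0.037)·(5.6×10⁻⁵) / (0.011) = 1.9×10⁻⁴
Q = 1.9×10⁻⁴ < K = 8.1×10⁻⁴: net forward reaction.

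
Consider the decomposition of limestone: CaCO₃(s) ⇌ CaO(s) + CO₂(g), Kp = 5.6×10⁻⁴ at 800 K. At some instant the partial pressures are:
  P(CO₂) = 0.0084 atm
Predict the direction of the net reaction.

(CaCO₃, CaO are pure solids — omitted from Qp.)
Qp = P(CO₂) = 0.0084
Qp = 0.0084 > Kp = 5.6×10⁻⁴, so the reverse reaction proceeds.

toward reactants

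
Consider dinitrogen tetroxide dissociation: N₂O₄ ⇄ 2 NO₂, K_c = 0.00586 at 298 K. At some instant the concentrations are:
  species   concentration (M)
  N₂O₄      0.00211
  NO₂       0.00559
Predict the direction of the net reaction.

Q_c = [NO₂]² / [N₂O₄] = (0.00559)² / (0.00211) = 0.0148
Q_c = 0.0148 > K_c = 0.00586, so the reverse reaction proceeds.

to the left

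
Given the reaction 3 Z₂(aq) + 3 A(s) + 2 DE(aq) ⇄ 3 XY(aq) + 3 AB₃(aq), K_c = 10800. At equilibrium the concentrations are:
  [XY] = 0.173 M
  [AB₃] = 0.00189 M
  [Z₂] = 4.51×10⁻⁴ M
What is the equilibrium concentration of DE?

(A is a pure solid — omitted from K_c.)
At equilibrium, K_c = [XY]³·[AB₃]³ / ([Z₂]³·[DE]²) = 10800.
(0.173)³·(0.00189)³ / ((4.51×10⁻⁴)³·([DE])²) = 10800
[DE]² = 3.53×10⁻⁵ ⇒ [DE] = 0.00594 M

[DE] = 0.00594 M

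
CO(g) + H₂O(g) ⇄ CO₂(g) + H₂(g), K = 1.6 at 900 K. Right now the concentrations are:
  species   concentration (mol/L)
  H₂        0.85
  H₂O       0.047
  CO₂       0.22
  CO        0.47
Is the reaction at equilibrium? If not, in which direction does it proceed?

Q = [CO₂]·[H₂] / ([CO]·[H₂O]) = (0.22)·(0.85) / ((0.47)·(0.047)) = 8.5
Q = 8.5 > K = 1.6, so the reverse reaction proceeds.

in the reverse direction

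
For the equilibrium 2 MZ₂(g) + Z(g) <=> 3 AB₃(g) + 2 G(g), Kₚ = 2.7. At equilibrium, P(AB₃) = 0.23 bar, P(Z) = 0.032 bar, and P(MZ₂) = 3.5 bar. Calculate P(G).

At equilibrium, Kₚ = P(AB₃)³·P(G)² / (P(MZ₂)²·P(Z)) = 2.7.
(0.23)³·(P(G))² / ((3.5)²·(0.032)) = 2.7
P(G)² = 87.0 ⇒ P(G) = 9.3 bar

P(G) = 9.3 bar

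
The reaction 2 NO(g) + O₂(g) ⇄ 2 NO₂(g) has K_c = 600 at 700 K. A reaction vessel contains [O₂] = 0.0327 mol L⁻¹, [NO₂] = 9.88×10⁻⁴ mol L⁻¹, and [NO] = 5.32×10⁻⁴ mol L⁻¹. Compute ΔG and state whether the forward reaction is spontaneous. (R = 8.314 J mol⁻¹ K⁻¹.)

Q_c = [NO₂]² / ([NO]²·[O₂]) = (9.88×10⁻⁴)² / ((5.32×10⁻⁴)²·(0.0327)) = 105
ΔG = RT ln(Q_c/K_c) = (8.314 J mol⁻¹ K⁻¹)(700 K) × ln(105/600)
   = (5.820 kJ/mol)(-1.743) = -10.1 kJ/mol
ΔG < 0, so the forward reaction is spontaneous (proceeds forward).

ΔG = -10.1 kJ/mol; the forward reaction is spontaneous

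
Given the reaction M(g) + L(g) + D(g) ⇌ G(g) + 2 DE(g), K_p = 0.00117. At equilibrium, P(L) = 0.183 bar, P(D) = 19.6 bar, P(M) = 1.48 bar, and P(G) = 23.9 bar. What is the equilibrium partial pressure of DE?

P(DE) = 0.0161 bar

At equilibrium, K_p = P(G)·P(DE)² / (P(M)·P(L)·P(D)) = 0.00117.
(23.9)·(P(DE))² / ((1.48)·(0.183)·(19.6)) = 0.00117
P(DE)² = 2.60e-4 ⇒ P(DE) = 0.0161 bar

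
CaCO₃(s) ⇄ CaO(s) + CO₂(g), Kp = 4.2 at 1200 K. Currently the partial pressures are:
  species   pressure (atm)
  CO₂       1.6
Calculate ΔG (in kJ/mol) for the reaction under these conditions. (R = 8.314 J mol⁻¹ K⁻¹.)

(CaCO₃, CaO are pure solids — omitted from Qp.)
Qp = P(CO₂) = 1.60
ΔG = RT ln(Qp/Kp) = (8.314 J mol⁻¹ K⁻¹)(1200 K) × ln(1.60/4.2)
   = (9.977 kJ/mol)(-0.9651) = -9.63 kJ/mol
ΔG < 0, so the forward reaction is spontaneous (proceeds forward).

ΔG = -9.63 kJ/mol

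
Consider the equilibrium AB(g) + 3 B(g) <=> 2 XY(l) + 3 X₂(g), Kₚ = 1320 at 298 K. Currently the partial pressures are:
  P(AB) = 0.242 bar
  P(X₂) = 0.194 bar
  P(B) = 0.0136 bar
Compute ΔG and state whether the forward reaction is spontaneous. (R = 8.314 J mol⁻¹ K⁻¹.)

ΔG = 5.47 kJ/mol; the forward reaction is non-spontaneous

(XY is a pure liquid — omitted from Qₚ.)
Qₚ = P(X₂)³ / (P(AB)·P(B)³) = (0.194)³ / ((0.242)·(0.0136)³) = 12000
ΔG = RT ln(Qₚ/Kₚ) = (8.314 J mol⁻¹ K⁻¹)(298 K) × ln(12000/1320)
   = (2.478 kJ/mol)(2.207) = 5.47 kJ/mol
ΔG > 0, so the forward reaction is non-spontaneous (proceeds in reverse).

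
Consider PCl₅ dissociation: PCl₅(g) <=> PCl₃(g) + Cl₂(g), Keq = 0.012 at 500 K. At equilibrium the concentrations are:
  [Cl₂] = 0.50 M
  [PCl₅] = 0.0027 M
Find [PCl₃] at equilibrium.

[PCl₃] = 6.5e-5 M

At equilibrium, Keq = [PCl₃]·[Cl₂] / [PCl₅] = 0.012.
([PCl₃])·(0.50) / (0.0027) = 0.012
[PCl₃] = 6.48e-5 = 6.5e-5 M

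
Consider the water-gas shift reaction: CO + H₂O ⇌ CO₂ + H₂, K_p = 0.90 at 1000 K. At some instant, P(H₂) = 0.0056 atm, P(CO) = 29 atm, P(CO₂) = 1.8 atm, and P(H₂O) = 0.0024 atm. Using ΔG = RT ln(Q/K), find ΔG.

Q_p = P(CO₂)·P(H₂) / (P(CO)·P(H₂O)) = (1.8)·(0.0056) / ((29)·(0.0024)) = 0.145
ΔG = RT ln(Q_p/K_p) = (8.314 J mol⁻¹ K⁻¹)(1000 K) × ln(0.145/0.90)
   = (8.314 kJ/mol)(-1.826) = -15.2 kJ/mol
ΔG < 0, so the forward reaction is spontaneous (proceeds forward).

ΔG = -15.2 kJ/mol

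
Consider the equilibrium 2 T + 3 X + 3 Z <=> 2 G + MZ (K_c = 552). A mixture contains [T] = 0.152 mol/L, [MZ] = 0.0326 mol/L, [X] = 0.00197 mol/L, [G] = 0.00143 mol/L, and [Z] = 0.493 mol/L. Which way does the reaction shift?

Q_c = [G]²·[MZ] / ([T]²·[X]³·[Z]³) = (0.00143)²·(0.0326) / ((0.152)²·(0.00197)³·(0.493)³) = 3150
Q_c = 3150 > K_c = 552, so the reverse reaction proceeds.

reverse (toward reactants)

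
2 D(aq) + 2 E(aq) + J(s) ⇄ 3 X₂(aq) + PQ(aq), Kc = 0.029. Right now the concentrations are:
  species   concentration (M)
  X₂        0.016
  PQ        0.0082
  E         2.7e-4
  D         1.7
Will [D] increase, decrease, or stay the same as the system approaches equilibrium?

(J is a pure solid — omitted from Qc.)
Qc = [X₂]³·[PQ] / ([D]²·[E]²) = (0.016)³·(0.0082) / ((1.7)²·(2.7e-4)²) = 0.16
Qc = 0.16 > Kc = 0.029: net reverse reaction.
D is a reactant, so it increases.

increase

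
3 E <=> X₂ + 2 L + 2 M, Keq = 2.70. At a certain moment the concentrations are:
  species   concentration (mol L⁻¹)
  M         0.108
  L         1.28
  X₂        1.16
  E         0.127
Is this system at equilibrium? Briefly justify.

no; Q > K, reaction proceeds in reverse

Q = [X₂]·[L]²·[M]² / [E]³ = (1.16)·(1.28)²·(0.108)² / (0.127)³ = 10.8
Q = 10.8 > Keq = 2.70: net reverse reaction.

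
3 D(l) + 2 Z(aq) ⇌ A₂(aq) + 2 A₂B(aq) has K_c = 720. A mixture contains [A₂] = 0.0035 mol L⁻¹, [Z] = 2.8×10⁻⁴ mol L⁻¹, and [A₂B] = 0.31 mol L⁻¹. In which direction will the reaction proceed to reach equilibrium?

(D is a pure liquid — omitted from Q_c.)
Q_c = [A₂]·[A₂B]² / [Z]² = (0.0035)·(0.31)² / (2.8×10⁻⁴)² = 4300
Q_c = 4300 > K_c = 720, so the reverse reaction proceeds.

reverse (toward reactants)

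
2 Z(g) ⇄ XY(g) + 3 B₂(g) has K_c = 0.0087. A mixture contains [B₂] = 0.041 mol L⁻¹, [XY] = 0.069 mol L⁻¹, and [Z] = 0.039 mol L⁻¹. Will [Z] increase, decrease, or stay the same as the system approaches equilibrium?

decrease

Q_c = [XY]·[B₂]³ / [Z]² = (0.069)·(0.041)³ / (0.039)² = 0.0031
Q_c = 0.0031 < K_c = 0.0087: net forward reaction.
Z is a reactant, so it decreases.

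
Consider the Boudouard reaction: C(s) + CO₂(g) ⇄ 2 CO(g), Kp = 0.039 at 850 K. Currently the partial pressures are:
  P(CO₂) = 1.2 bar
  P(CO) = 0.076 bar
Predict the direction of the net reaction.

(C is a pure solid — omitted from Qp.)
Qp = P(CO)² / P(CO₂) = (0.076)² / (1.2) = 0.0048
Qp = 0.0048 < Kp = 0.039, so the forward reaction proceeds.

to the right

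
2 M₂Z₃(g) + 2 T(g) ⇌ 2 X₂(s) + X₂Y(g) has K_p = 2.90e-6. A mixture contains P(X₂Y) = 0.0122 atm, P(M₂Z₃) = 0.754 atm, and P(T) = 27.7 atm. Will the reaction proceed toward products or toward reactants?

(X₂ is a pure solid — omitted from Q_p.)
Q_p = P(X₂Y) / (P(M₂Z₃)²·P(T)²) = (0.0122) / ((0.754)²·(27.7)²) = 2.80e-5
Q_p = 2.80e-5 > K_p = 2.90e-6, so the reverse reaction proceeds.

in the reverse direction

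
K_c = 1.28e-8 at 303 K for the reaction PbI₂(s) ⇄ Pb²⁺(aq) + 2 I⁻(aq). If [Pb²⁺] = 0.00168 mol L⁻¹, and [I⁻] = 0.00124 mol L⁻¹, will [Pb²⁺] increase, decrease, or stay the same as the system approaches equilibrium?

(PbI₂ is a pure solid — omitted from Q_c.)
Q_c = [Pb²⁺]·[I⁻]² = (0.00168)·(0.00124)² = 2.58e-9
Q_c = 2.58e-9 < K_c = 1.28e-8: net forward reaction.
Pb²⁺ is a product, so it increases.

increase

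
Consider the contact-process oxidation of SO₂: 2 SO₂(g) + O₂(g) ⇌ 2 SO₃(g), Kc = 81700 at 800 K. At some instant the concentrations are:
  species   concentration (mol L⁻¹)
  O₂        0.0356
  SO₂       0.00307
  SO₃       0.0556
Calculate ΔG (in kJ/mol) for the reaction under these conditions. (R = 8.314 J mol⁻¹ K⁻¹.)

ΔG = -14.5 kJ/mol

Qc = [SO₃]² / ([SO₂]²·[O₂]) = (0.0556)² / ((0.00307)²·(0.0356)) = 9210
ΔG = RT ln(Qc/Kc) = (8.314 J mol⁻¹ K⁻¹)(800 K) × ln(9210/81700)
   = (6.651 kJ/mol)(-2.183) = -14.5 kJ/mol
ΔG < 0, so the forward reaction is spontaneous (proceeds forward).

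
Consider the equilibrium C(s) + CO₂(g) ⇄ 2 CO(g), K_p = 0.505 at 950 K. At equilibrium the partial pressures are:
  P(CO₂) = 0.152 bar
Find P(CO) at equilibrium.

(C is a pure solid — omitted from K_p.)
At equilibrium, K_p = P(CO)² / P(CO₂) = 0.505.
(P(CO))² / (0.152) = 0.505
P(CO)² = 0.0768 ⇒ P(CO) = 0.277 bar

P(CO) = 0.277 bar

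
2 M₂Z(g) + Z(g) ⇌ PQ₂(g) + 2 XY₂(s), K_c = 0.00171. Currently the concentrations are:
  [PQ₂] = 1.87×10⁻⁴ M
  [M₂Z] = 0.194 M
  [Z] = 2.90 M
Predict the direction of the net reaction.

at equilibrium

(XY₂ is a pure solid — omitted from Q_c.)
Q_c = [PQ₂] / ([M₂Z]²·[Z]) = (1.87×10⁻⁴) / ((0.194)²·(2.90)) = 0.00171
Q_c = 0.00171 = K_c, so the system is already at equilibrium.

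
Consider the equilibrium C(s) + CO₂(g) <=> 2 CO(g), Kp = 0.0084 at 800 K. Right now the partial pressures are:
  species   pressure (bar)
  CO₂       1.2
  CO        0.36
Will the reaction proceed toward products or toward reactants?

(C is a pure solid — omitted from Qp.)
Qp = P(CO)² / P(CO₂) = (0.36)² / (1.2) = 0.11
Qp = 0.11 > Kp = 0.0084, so the reverse reaction proceeds.

reverse (toward reactants)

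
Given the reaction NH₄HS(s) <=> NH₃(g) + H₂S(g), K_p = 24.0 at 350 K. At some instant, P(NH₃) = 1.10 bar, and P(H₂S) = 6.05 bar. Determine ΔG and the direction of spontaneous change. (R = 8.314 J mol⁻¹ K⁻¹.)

(NH₄HS is a pure solid — omitted from Q_p.)
Q_p = P(NH₃)·P(H₂S) = (1.10)·(6.05) = 6.66
ΔG = RT ln(Q_p/K_p) = (8.314 J mol⁻¹ K⁻¹)(350 K) × ln(6.66/24.0)
   = (2.910 kJ/mol)(-1.282) = -3.73 kJ/mol
ΔG < 0, so the forward reaction is spontaneous (proceeds forward).

ΔG = -3.73 kJ/mol; the forward reaction is spontaneous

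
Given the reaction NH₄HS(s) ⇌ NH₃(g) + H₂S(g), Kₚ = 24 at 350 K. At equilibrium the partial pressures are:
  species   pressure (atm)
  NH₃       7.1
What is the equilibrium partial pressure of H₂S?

(NH₄HS is a pure solid — omitted from Kₚ.)
At equilibrium, Kₚ = P(NH₃)·P(H₂S) = 24.
(7.1)·(P(H₂S)) = 24
P(H₂S) = 3.38 = 3.4 atm

P(H₂S) = 3.4 atm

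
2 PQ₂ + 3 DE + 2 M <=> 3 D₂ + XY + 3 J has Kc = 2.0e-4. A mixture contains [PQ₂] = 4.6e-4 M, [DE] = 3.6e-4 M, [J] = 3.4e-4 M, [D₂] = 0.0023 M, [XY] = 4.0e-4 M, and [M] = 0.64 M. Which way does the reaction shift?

Qc = [D₂]³·[XY]·[J]³ / ([PQ₂]²·[DE]³·[M]²) = (0.0023)³·(4.0e-4)·(3.4e-4)³ / ((4.6e-4)²·(3.6e-4)³·(0.64)²) = 4.7e-5
Qc = 4.7e-5 < Kc = 2.0e-4, so the forward reaction proceeds.

toward products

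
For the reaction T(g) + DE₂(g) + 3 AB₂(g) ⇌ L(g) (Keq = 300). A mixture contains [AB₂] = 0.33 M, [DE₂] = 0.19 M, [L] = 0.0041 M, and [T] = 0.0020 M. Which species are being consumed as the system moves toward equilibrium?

none (at equilibrium)

Q = [L] / ([T]·[DE₂]·[AB₂]³) = (0.0041) / ((0.0020)·(0.19)·(0.33)³) = 300
Q = 300 = Keq; the system is at equilibrium.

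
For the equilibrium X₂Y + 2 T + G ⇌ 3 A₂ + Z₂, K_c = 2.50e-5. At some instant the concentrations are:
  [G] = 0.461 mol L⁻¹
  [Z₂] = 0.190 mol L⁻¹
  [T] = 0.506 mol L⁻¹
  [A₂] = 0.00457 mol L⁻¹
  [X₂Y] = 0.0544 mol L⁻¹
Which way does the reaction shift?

Q_c = [A₂]³·[Z₂] / ([X₂Y]·[T]²·[G]) = (0.00457)³·(0.190) / ((0.0544)·(0.506)²·(0.461)) = 2.82e-6
Q_c = 2.82e-6 < K_c = 2.50e-5, so the forward reaction proceeds.

forward (toward products)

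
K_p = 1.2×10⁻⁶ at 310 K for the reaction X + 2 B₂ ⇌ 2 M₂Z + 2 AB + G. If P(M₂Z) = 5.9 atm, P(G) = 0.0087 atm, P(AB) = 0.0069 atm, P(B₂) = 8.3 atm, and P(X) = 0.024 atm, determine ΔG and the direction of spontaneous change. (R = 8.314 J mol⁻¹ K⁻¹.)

Q_p = P(M₂Z)²·P(AB)²·P(G) / (P(X)·P(B₂)²) = (5.9)²·(0.0069)²·(0.0087) / ((0.024)·(8.3)²) = 8.72×10⁻⁶
ΔG = RT ln(Q_p/K_p) = (8.314 J mol⁻¹ K⁻¹)(310 K) × ln(8.72×10⁻⁶/1.2×10⁻⁶)
   = (2.577 kJ/mol)(1.983) = 5.11 kJ/mol
ΔG > 0, so the forward reaction is non-spontaneous (proceeds in reverse).

ΔG = 5.11 kJ/mol; the forward reaction is non-spontaneous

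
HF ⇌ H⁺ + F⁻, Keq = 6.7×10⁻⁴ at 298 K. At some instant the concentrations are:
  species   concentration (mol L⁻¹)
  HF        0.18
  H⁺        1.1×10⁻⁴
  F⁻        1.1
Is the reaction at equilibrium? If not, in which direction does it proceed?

neither direction; the system is at equilibrium

Q = [H⁺]·[F⁻] / [HF] = (1.1×10⁻⁴)·(1.1) / (0.18) = 6.7×10⁻⁴
Q = 6.7×10⁻⁴ = Keq, so the system is already at equilibrium.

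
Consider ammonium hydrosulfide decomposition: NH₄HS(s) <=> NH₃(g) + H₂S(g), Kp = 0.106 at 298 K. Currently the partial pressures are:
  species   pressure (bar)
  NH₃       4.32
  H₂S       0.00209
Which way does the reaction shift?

forward (toward products)

(NH₄HS is a pure solid — omitted from Qp.)
Qp = P(NH₃)·P(H₂S) = (4.32)·(0.00209) = 0.00903
Qp = 0.00903 < Kp = 0.106, so the forward reaction proceeds.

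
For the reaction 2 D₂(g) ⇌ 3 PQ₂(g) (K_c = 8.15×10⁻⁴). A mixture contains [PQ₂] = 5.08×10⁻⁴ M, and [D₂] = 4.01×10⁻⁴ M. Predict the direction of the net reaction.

Q_c = [PQ₂]³ / [D₂]² = (5.08×10⁻⁴)³ / (4.01×10⁻⁴)² = 8.15×10⁻⁴
Q_c = 8.15×10⁻⁴ = K_c, so the system is already at equilibrium.

neither direction; the system is at equilibrium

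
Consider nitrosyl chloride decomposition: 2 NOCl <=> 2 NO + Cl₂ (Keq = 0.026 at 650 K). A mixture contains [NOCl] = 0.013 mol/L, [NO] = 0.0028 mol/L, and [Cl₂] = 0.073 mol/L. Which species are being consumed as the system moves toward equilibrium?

Q = [NO]²·[Cl₂] / [NOCl]² = (0.0028)²·(0.073) / (0.013)² = 0.0034
Q = 0.0034 < Keq = 0.026: net forward reaction.

NOCl (reactants)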